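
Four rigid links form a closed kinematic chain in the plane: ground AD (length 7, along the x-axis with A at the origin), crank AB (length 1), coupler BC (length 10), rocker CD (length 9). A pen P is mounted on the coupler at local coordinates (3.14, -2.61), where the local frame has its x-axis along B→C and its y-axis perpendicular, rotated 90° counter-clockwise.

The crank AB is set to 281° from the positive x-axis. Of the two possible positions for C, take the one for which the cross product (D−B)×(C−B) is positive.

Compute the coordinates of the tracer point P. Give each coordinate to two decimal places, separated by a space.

A=(0,0), D=(7.00,0)
B = A + 1.00·(cos281°, sin281°) = (0.1908, -0.9816)
|BD| = 6.8796
circle(B,10.00) ∩ circle(D,9.00): a=4.8207, h=8.7613
  candidates: C₊=(3.7120,8.3779) cross=60.274; C₋=(6.2123,-8.9655) cross=-60.274
  mode + wants cross > 0 → take C=(3.7120,8.3779) (cross=60.274)
ex = (C−B)/|BC| = (0.3521,0.9360); ey = (-0.9360,0.3521)
P = B + 3.14·ex + -2.61·ey = (3.7393,1.0382)

3.74 1.04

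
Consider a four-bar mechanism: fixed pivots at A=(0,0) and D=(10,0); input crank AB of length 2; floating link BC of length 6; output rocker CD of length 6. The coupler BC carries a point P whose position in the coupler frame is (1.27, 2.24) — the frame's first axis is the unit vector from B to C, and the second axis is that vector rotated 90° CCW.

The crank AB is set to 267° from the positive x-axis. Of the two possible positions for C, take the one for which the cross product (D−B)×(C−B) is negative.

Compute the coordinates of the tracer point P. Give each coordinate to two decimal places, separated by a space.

1.85 -0.32

A=(0,0), D=(10.00,0)
B = A + 2.00·(cos267°, sin267°) = (-0.1047, -1.9973)
|BD| = 10.3002
circle(B,6.00) ∩ circle(D,6.00): a=5.1501, h=3.0784
  candidates: C₊=(4.3507,2.0214) cross=31.708; C₋=(5.5446,-4.0186) cross=-31.708
  mode - wants cross < 0 → take C=(5.5446,-4.0186) (cross=-31.708)
ex = (C−B)/|BC| = (0.9415,-0.3369); ey = (0.3369,0.9415)
P = B + 1.27·ex + 2.24·ey = (1.8457,-0.3161)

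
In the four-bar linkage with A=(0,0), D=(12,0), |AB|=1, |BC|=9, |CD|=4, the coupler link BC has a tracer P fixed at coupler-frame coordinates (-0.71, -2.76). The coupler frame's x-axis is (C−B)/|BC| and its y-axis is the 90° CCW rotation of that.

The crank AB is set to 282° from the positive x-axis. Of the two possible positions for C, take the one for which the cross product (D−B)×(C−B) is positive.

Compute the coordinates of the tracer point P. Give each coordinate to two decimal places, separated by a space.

A=(0,0), D=(12.00,0)
B = A + 1.00·(cos282°, sin282°) = (0.2079, -0.9781)
|BD| = 11.8326
circle(B,9.00) ∩ circle(D,4.00): a=8.6629, h=2.4400
  candidates: C₊=(8.6395,2.1696) cross=28.871; C₋=(9.0429,-2.6936) cross=-28.871
  mode + wants cross > 0 → take C=(8.6395,2.1696) (cross=28.871)
ex = (C−B)/|BC| = (0.9368,0.3497); ey = (-0.3497,0.9368)
P = B + -0.71·ex + -2.76·ey = (0.5081,-3.8122)

0.51 -3.81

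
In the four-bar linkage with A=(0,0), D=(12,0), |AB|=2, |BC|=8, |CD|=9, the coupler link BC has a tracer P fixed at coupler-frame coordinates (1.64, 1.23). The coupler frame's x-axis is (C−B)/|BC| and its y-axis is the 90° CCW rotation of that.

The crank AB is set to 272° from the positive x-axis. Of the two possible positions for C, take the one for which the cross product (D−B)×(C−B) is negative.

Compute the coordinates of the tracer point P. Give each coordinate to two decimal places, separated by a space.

2.12 -2.06

A=(0,0), D=(12.00,0)
B = A + 2.00·(cos272°, sin272°) = (0.0698, -1.9988)
|BD| = 12.0965
circle(B,8.00) ∩ circle(D,9.00): a=5.3456, h=5.9519
  candidates: C₊=(4.3584,4.7546) cross=71.997; C₋=(6.3253,-6.9856) cross=-71.997
  mode - wants cross < 0 → take C=(6.3253,-6.9856) (cross=-71.997)
ex = (C−B)/|BC| = (0.7819,-0.6233); ey = (0.6233,0.7819)
P = B + 1.64·ex + 1.23·ey = (2.1189,-2.0593)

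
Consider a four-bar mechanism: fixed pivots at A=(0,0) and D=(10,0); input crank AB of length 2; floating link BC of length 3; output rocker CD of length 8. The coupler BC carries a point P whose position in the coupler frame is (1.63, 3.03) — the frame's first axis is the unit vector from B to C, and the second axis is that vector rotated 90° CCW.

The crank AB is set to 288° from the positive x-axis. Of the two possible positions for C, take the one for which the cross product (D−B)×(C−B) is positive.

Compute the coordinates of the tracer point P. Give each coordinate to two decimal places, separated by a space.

A=(0,0), D=(10.00,0)
B = A + 2.00·(cos288°, sin288°) = (0.6180, -1.9021)
|BD| = 9.5728
circle(B,3.00) ∩ circle(D,8.00): a=1.9137, h=2.3103
  candidates: C₊=(2.0345,0.7424) cross=22.117; C₋=(2.9527,-3.7861) cross=-22.117
  mode + wants cross > 0 → take C=(2.0345,0.7424) (cross=22.117)
ex = (C−B)/|BC| = (0.4722,0.8815); ey = (-0.8815,0.4722)
P = B + 1.63·ex + 3.03·ey = (-1.2833,0.9654)

-1.28 0.97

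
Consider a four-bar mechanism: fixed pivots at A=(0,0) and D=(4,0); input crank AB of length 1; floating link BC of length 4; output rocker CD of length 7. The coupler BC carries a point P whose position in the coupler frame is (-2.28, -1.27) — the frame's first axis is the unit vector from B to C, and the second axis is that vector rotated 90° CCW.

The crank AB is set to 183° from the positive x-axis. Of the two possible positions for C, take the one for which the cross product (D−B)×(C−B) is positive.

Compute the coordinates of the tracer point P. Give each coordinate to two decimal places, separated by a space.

A=(0,0), D=(4.00,0)
B = A + 1.00·(cos183°, sin183°) = (-0.9986, -0.0523)
|BD| = 4.9989
circle(B,4.00) ∩ circle(D,7.00): a=-0.8013, h=3.9189
  candidates: C₊=(-1.8409,3.8580) cross=19.590; C₋=(-1.7588,-3.9794) cross=-19.590
  mode + wants cross > 0 → take C=(-1.8409,3.8580) (cross=19.590)
ex = (C−B)/|BC| = (-0.2106,0.9776); ey = (-0.9776,-0.2106)
P = B + -2.28·ex + -1.27·ey = (0.7230,-2.0138)

0.72 -2.01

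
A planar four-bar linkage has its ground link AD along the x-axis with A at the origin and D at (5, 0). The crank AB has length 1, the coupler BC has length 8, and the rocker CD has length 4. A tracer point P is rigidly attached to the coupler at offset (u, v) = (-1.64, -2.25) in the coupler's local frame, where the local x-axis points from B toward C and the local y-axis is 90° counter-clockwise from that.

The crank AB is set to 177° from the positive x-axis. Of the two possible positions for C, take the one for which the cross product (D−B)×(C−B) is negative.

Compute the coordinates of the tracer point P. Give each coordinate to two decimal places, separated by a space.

-3.53 -1.10

A=(0,0), D=(5.00,0)
B = A + 1.00·(cos177°, sin177°) = (-0.9986, 0.0523)
|BD| = 5.9989
circle(B,8.00) ∩ circle(D,4.00): a=7.0002, h=3.8726
  candidates: C₊=(6.0351,3.8638) cross=23.231; C₋=(5.9675,-3.8812) cross=-23.231
  mode - wants cross < 0 → take C=(5.9675,-3.8812) (cross=-23.231)
ex = (C−B)/|BC| = (0.8708,-0.4917); ey = (0.4917,0.8708)
P = B + -1.64·ex + -2.25·ey = (-3.5330,-1.1005)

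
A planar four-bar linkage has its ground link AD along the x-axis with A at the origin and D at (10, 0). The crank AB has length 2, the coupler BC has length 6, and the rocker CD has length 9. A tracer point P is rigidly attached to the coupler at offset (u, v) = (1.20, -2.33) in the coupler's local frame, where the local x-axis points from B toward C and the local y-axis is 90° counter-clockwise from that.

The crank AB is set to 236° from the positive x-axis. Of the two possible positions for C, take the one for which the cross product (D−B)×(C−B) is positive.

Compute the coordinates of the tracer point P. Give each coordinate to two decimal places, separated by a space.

1.50 -1.72

A=(0,0), D=(10.00,0)
B = A + 2.00·(cos236°, sin236°) = (-1.1184, -1.6581)
|BD| = 11.2413
circle(B,6.00) ∩ circle(D,9.00): a=3.6191, h=4.7856
  candidates: C₊=(1.7553,3.6090) cross=53.796; C₋=(3.1670,-5.8575) cross=-53.796
  mode + wants cross > 0 → take C=(1.7553,3.6090) (cross=53.796)
ex = (C−B)/|BC| = (0.4789,0.8778); ey = (-0.8778,0.4789)
P = B + 1.20·ex + -2.33·ey = (1.5017,-1.7206)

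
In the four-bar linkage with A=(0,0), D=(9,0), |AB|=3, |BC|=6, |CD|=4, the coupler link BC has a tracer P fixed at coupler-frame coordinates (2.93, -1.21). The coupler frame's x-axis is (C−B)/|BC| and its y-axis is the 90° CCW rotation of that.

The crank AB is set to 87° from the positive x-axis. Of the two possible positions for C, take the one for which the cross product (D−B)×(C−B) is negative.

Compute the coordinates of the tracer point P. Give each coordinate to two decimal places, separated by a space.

1.83 0.30

A=(0,0), D=(9.00,0)
B = A + 3.00·(cos87°, sin87°) = (0.1570, 2.9959)
|BD| = 9.3367
circle(B,6.00) ∩ circle(D,4.00): a=5.7394, h=1.7491
  candidates: C₊=(6.1542,2.8109) cross=16.331; C₋=(5.0317,-0.5023) cross=-16.331
  mode - wants cross < 0 → take C=(5.0317,-0.5023) (cross=-16.331)
ex = (C−B)/|BC| = (0.8124,-0.5830); ey = (0.5830,0.8124)
P = B + 2.93·ex + -1.21·ey = (1.8320,0.3045)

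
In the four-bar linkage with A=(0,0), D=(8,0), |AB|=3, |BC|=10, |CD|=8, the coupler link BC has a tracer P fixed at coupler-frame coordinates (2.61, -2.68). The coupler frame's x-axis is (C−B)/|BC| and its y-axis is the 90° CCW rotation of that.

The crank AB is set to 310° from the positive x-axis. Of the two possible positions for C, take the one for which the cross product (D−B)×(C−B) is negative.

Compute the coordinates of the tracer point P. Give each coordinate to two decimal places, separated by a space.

2.70 -5.96

A=(0,0), D=(8.00,0)
B = A + 3.00·(cos310°, sin310°) = (1.9284, -2.2981)
|BD| = 6.4920
circle(B,10.00) ∩ circle(D,8.00): a=6.0186, h=7.9860
  candidates: C₊=(4.7303,7.3013) cross=51.845; C₋=(10.3843,-7.6364) cross=-51.845
  mode - wants cross < 0 → take C=(10.3843,-7.6364) (cross=-51.845)
ex = (C−B)/|BC| = (0.8456,-0.5338); ey = (0.5338,0.8456)
P = B + 2.61·ex + -2.68·ey = (2.7047,-5.9576)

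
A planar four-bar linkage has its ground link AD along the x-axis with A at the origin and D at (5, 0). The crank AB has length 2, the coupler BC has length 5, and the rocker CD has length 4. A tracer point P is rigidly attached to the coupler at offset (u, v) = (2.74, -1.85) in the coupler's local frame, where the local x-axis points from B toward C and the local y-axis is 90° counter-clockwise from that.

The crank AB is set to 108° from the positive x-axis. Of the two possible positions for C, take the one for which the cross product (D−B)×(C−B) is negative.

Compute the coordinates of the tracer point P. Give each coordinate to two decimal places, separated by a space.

A=(0,0), D=(5.00,0)
B = A + 2.00·(cos108°, sin108°) = (-0.6180, 1.9021)
|BD| = 5.9313
circle(B,5.00) ∩ circle(D,4.00): a=3.7243, h=3.3361
  candidates: C₊=(3.9794,3.8676) cross=19.787; C₋=(1.8398,-2.4521) cross=-19.787
  mode - wants cross < 0 → take C=(1.8398,-2.4521) (cross=-19.787)
ex = (C−B)/|BC| = (0.4916,-0.8708); ey = (0.8708,0.4916)
P = B + 2.74·ex + -1.85·ey = (-0.8822,-1.3934)

-0.88 -1.39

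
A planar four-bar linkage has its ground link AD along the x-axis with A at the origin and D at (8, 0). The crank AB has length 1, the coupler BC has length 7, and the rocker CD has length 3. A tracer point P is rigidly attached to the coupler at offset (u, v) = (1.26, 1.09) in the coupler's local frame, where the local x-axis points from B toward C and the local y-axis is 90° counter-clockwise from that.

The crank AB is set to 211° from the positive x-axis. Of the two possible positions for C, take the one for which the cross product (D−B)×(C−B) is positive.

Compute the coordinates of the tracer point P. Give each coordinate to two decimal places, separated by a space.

A=(0,0), D=(8.00,0)
B = A + 1.00·(cos211°, sin211°) = (-0.8572, -0.5150)
|BD| = 8.8721
circle(B,7.00) ∩ circle(D,3.00): a=6.6903, h=2.0590
  candidates: C₊=(5.7023,1.9289) cross=18.268; C₋=(5.9414,-2.1822) cross=-18.268
  mode + wants cross > 0 → take C=(5.7023,1.9289) (cross=18.268)
ex = (C−B)/|BC| = (0.9371,0.3491); ey = (-0.3491,0.9371)
P = B + 1.26·ex + 1.09·ey = (-0.0570,0.9463)

-0.06 0.95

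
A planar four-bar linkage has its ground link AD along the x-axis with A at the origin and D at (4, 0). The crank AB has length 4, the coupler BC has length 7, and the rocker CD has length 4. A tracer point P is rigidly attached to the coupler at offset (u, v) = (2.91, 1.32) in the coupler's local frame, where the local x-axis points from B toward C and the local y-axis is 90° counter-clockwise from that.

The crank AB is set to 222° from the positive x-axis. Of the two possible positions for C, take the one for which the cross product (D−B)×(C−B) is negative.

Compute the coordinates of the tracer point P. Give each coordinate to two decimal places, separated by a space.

0.13 -1.93

A=(0,0), D=(4.00,0)
B = A + 4.00·(cos222°, sin222°) = (-2.9726, -2.6765)
|BD| = 7.4686
circle(B,7.00) ∩ circle(D,4.00): a=5.9436, h=3.6979
  candidates: C₊=(1.2510,2.9057) cross=27.618; C₋=(3.9014,-3.9988) cross=-27.618
  mode - wants cross < 0 → take C=(3.9014,-3.9988) (cross=-27.618)
ex = (C−B)/|BC| = (0.9820,-0.1889); ey = (0.1889,0.9820)
P = B + 2.91·ex + 1.32·ey = (0.1344,-1.9300)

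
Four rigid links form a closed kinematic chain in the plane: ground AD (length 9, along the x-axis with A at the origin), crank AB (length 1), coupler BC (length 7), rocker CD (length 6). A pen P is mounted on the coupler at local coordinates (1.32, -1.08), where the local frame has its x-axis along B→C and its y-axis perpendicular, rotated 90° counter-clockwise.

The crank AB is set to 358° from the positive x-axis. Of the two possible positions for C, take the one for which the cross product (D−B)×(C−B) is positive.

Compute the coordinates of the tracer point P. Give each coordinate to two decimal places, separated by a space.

A=(0,0), D=(9.00,0)
B = A + 1.00·(cos358°, sin358°) = (0.9994, -0.0349)
|BD| = 8.0007
circle(B,7.00) ∩ circle(D,6.00): a=4.8128, h=5.0830
  candidates: C₊=(5.7899,5.0691) cross=40.668; C₋=(5.8343,-5.0969) cross=-40.668
  mode + wants cross > 0 → take C=(5.7899,5.0691) (cross=40.668)
ex = (C−B)/|BC| = (0.6844,0.7291); ey = (-0.7291,0.6844)
P = B + 1.32·ex + -1.08·ey = (2.6902,0.1885)

2.69 0.19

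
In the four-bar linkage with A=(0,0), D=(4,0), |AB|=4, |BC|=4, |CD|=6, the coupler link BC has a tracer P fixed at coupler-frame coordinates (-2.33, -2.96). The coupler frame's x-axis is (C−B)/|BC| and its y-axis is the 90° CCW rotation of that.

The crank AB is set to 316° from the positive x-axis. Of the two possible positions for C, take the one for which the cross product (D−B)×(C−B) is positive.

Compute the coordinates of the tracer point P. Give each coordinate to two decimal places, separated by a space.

A=(0,0), D=(4.00,0)
B = A + 4.00·(cos316°, sin316°) = (2.8774, -2.7786)
|BD| = 2.9969
circle(B,4.00) ∩ circle(D,6.00): a=-1.8384, h=3.5525
  candidates: C₊=(-1.1051,-3.1524) cross=10.646; C₋=(5.4825,-5.8140) cross=-10.646
  mode + wants cross > 0 → take C=(-1.1051,-3.1524) (cross=10.646)
ex = (C−B)/|BC| = (-0.9956,-0.0934); ey = (0.0934,-0.9956)
P = B + -2.33·ex + -2.96·ey = (4.9206,0.3861)

4.92 0.39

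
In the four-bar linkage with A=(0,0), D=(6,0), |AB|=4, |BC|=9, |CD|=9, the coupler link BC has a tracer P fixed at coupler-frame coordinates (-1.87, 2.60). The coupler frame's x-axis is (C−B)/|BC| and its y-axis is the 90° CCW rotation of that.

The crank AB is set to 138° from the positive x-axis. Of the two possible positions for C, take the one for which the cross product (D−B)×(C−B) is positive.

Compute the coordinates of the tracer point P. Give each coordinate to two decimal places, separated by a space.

A=(0,0), D=(6.00,0)
B = A + 4.00·(cos138°, sin138°) = (-2.9726, 2.6765)
|BD| = 9.3633
circle(B,9.00) ∩ circle(D,9.00): a=4.6816, h=7.6865
  candidates: C₊=(3.7109,8.7040) cross=71.971; C₋=(-0.6835,-6.0275) cross=-71.971
  mode + wants cross > 0 → take C=(3.7109,8.7040) (cross=71.971)
ex = (C−B)/|BC| = (0.7426,0.6697); ey = (-0.6697,0.7426)
P = B + -1.87·ex + 2.60·ey = (-6.1025,3.3549)

-6.10 3.35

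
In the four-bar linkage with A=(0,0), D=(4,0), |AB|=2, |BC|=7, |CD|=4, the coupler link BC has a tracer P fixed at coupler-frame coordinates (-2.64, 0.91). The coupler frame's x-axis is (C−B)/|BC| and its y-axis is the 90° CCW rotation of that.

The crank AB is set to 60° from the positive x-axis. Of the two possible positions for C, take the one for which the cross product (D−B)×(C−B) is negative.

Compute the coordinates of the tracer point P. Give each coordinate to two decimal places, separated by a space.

0.09 4.37

A=(0,0), D=(4.00,0)
B = A + 2.00·(cos60°, sin60°) = (1.0000, 1.7321)
|BD| = 3.4641
circle(B,7.00) ∩ circle(D,4.00): a=6.4952, h=2.6101
  candidates: C₊=(7.9300,0.7448) cross=9.042; C₋=(5.3200,-3.7759) cross=-9.042
  mode - wants cross < 0 → take C=(5.3200,-3.7759) (cross=-9.042)
ex = (C−B)/|BC| = (0.6171,-0.7869); ey = (0.7869,0.6171)
P = B + -2.64·ex + 0.91·ey = (0.0868,4.3709)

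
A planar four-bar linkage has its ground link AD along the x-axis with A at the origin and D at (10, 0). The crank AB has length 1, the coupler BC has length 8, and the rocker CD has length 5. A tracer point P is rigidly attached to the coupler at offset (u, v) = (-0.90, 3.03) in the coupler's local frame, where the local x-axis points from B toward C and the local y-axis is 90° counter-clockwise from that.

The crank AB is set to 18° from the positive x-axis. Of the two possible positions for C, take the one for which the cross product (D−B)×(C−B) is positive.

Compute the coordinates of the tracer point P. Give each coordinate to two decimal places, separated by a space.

A=(0,0), D=(10.00,0)
B = A + 1.00·(cos18°, sin18°) = (0.9511, 0.3090)
|BD| = 9.0542
circle(B,8.00) ∩ circle(D,5.00): a=6.6808, h=4.4008
  candidates: C₊=(7.7782,4.4792) cross=39.846; C₋=(7.4778,-4.3172) cross=-39.846
  mode + wants cross > 0 → take C=(7.7782,4.4792) (cross=39.846)
ex = (C−B)/|BC| = (0.8534,0.5213); ey = (-0.5213,0.8534)
P = B + -0.90·ex + 3.03·ey = (-1.3965,2.4256)

-1.40 2.43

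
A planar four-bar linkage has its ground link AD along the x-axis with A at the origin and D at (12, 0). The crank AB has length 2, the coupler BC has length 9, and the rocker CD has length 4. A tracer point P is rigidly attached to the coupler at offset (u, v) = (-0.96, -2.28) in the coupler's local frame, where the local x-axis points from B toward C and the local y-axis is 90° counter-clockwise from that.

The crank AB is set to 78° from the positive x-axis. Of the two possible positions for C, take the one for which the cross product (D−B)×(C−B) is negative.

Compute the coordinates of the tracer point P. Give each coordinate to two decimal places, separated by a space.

A=(0,0), D=(12.00,0)
B = A + 2.00·(cos78°, sin78°) = (0.4158, 1.9563)
|BD| = 11.7482
circle(B,9.00) ∩ circle(D,4.00): a=8.6405, h=2.5183
  candidates: C₊=(9.3550,3.0007) cross=29.586; C₋=(8.5163,-1.9657) cross=-29.586
  mode - wants cross < 0 → take C=(8.5163,-1.9657) (cross=-29.586)
ex = (C−B)/|BC| = (0.9001,-0.4358); ey = (0.4358,0.9001)
P = B + -0.96·ex + -2.28·ey = (-1.4418,0.3225)

-1.44 0.32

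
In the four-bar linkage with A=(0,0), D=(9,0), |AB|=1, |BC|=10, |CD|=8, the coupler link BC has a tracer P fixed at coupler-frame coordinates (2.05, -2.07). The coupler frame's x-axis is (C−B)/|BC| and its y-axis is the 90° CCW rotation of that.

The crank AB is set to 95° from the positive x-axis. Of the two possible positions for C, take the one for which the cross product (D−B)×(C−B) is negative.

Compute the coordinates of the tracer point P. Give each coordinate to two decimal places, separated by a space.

A=(0,0), D=(9.00,0)
B = A + 1.00·(cos95°, sin95°) = (-0.0872, 0.9962)
|BD| = 9.1416
circle(B,10.00) ∩ circle(D,8.00): a=6.5398, h=7.5651
  candidates: C₊=(7.2381,7.8036) cross=69.157; C₋=(5.5893,-7.2365) cross=-69.157
  mode - wants cross < 0 → take C=(5.5893,-7.2365) (cross=-69.157)
ex = (C−B)/|BC| = (0.5676,-0.8233); ey = (0.8233,0.5676)
P = B + 2.05·ex + -2.07·ey = (-0.6277,-1.8665)

-0.63 -1.87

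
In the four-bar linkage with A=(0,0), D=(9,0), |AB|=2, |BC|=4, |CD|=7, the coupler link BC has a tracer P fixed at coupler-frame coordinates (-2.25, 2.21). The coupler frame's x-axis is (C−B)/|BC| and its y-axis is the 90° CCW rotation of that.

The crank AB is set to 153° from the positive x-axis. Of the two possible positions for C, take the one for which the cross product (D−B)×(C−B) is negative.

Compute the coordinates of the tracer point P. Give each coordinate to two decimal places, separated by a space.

-3.21 3.72

A=(0,0), D=(9.00,0)
B = A + 2.00·(cos153°, sin153°) = (-1.7820, 0.9080)
|BD| = 10.8202
circle(B,4.00) ∩ circle(D,7.00): a=3.8852, h=0.9516
  candidates: C₊=(2.1693,1.5302) cross=10.296; C₋=(2.0096,-0.3663) cross=-10.296
  mode - wants cross < 0 → take C=(2.0096,-0.3663) (cross=-10.296)
ex = (C−B)/|BC| = (0.9479,-0.3186); ey = (0.3186,0.9479)
P = B + -2.25·ex + 2.21·ey = (-3.2108,3.7196)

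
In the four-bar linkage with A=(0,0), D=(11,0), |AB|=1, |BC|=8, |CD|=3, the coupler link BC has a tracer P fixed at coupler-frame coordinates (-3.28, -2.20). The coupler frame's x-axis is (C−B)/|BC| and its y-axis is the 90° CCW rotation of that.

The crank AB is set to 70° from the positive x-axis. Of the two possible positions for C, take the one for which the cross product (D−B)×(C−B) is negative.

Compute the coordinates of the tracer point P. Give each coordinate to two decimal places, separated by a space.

A=(0,0), D=(11.00,0)
B = A + 1.00·(cos70°, sin70°) = (0.3420, 0.9397)
|BD| = 10.6993
circle(B,8.00) ∩ circle(D,3.00): a=7.9199, h=1.1291
  candidates: C₊=(8.3305,1.3689) cross=12.081; C₋=(8.1322,-0.8806) cross=-12.081
  mode - wants cross < 0 → take C=(8.1322,-0.8806) (cross=-12.081)
ex = (C−B)/|BC| = (0.9738,-0.2275); ey = (0.2275,0.9738)
P = B + -3.28·ex + -2.20·ey = (-3.3525,-0.4563)

-3.35 -0.46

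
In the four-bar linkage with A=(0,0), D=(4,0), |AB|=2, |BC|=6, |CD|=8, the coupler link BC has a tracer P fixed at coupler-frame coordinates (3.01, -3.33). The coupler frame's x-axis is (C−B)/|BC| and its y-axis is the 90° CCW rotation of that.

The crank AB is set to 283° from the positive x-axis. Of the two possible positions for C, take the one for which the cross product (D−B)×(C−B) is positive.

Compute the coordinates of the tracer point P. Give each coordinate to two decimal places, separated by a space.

0.87 2.52

A=(0,0), D=(4.00,0)
B = A + 2.00·(cos283°, sin283°) = (0.4499, -1.9487)
|BD| = 4.0498
circle(B,6.00) ∩ circle(D,8.00): a=-1.4321, h=5.8266
  candidates: C₊=(-3.6092,2.4698) cross=23.596; C₋=(1.9983,-7.7455) cross=-23.596
  mode + wants cross > 0 → take C=(-3.6092,2.4698) (cross=23.596)
ex = (C−B)/|BC| = (-0.6765,0.7364); ey = (-0.7364,-0.6765)
P = B + 3.01·ex + -3.33·ey = (0.8659,2.5207)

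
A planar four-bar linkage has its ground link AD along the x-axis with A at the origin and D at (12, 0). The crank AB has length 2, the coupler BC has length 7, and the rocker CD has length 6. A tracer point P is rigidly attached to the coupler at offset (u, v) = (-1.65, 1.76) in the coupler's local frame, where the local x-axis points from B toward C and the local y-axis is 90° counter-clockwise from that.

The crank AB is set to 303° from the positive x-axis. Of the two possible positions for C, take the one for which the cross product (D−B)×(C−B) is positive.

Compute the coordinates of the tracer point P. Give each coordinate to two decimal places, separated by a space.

A=(0,0), D=(12.00,0)
B = A + 2.00·(cos303°, sin303°) = (1.0893, -1.6773)
|BD| = 11.0389
circle(B,7.00) ∩ circle(D,6.00): a=6.1083, h=3.4189
  candidates: C₊=(6.6071,2.6300) cross=37.741; C₋=(7.6461,-4.1284) cross=-37.741
  mode + wants cross > 0 → take C=(6.6071,2.6300) (cross=37.741)
ex = (C−B)/|BC| = (0.7883,0.6153); ey = (-0.6153,0.7883)
P = B + -1.65·ex + 1.76·ey = (-1.2944,-1.3053)

-1.29 -1.31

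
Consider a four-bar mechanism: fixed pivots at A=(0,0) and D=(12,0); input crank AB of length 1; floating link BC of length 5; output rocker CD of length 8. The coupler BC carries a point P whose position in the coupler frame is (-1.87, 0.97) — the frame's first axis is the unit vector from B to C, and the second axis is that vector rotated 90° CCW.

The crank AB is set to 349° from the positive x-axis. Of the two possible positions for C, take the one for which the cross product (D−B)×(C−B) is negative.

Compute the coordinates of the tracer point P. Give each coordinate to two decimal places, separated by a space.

0.19 1.76

A=(0,0), D=(12.00,0)
B = A + 1.00·(cos349°, sin349°) = (0.9816, -0.1908)
|BD| = 11.0200
circle(B,5.00) ∩ circle(D,8.00): a=3.7405, h=3.3179
  candidates: C₊=(4.6641,3.1914) cross=36.564; C₋=(4.7790,-3.4435) cross=-36.564
  mode - wants cross < 0 → take C=(4.7790,-3.4435) (cross=-36.564)
ex = (C−B)/|BC| = (0.7595,-0.6505); ey = (0.6505,0.7595)
P = B + -1.87·ex + 0.97·ey = (0.1924,1.7624)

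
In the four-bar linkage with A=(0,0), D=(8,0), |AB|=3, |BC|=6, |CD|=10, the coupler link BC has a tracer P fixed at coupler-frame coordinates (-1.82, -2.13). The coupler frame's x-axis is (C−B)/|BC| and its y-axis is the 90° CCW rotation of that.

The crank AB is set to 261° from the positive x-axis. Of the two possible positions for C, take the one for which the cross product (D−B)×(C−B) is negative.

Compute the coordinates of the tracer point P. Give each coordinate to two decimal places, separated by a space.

A=(0,0), D=(8.00,0)
B = A + 3.00·(cos261°, sin261°) = (-0.4693, -2.9631)
|BD| = 8.9727
circle(B,6.00) ∩ circle(D,10.00): a=0.9200, h=5.9291
  candidates: C₊=(-1.5589,2.9372) cross=53.199; C₋=(2.3570,-8.2557) cross=-53.199
  mode - wants cross < 0 → take C=(2.3570,-8.2557) (cross=-53.199)
ex = (C−B)/|BC| = (0.4711,-0.8821); ey = (0.8821,0.4711)
P = B + -1.82·ex + -2.13·ey = (-3.2055,-2.3610)

-3.21 -2.36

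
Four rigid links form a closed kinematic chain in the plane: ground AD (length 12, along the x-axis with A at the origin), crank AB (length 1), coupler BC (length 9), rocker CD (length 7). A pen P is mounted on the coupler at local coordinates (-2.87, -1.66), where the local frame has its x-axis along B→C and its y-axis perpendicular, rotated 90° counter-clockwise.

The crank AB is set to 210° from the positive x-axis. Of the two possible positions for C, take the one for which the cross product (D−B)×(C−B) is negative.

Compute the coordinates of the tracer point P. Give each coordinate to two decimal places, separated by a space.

-4.18 -0.55

A=(0,0), D=(12.00,0)
B = A + 1.00·(cos210°, sin210°) = (-0.8660, -0.5000)
|BD| = 12.8757
circle(B,9.00) ∩ circle(D,7.00): a=7.6805, h=4.6914
  candidates: C₊=(6.6265,4.4862) cross=60.406; C₋=(6.9909,-4.8897) cross=-60.406
  mode - wants cross < 0 → take C=(6.9909,-4.8897) (cross=-60.406)
ex = (C−B)/|BC| = (0.8730,-0.4877); ey = (0.4877,0.8730)
P = B + -2.87·ex + -1.66·ey = (-4.1812,-0.5494)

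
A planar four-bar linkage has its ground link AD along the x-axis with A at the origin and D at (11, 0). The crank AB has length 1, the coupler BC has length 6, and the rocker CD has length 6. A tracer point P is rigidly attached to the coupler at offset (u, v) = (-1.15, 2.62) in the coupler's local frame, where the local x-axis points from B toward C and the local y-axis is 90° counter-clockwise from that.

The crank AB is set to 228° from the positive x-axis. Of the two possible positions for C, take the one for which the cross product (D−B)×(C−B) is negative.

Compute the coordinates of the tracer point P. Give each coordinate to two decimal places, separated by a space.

A=(0,0), D=(11.00,0)
B = A + 1.00·(cos228°, sin228°) = (-0.6691, -0.7431)
|BD| = 11.6928
circle(B,6.00) ∩ circle(D,6.00): a=5.8464, h=1.3490
  candidates: C₊=(5.0797,0.9747) cross=15.773; C₋=(5.2512,-1.7178) cross=-15.773
  mode - wants cross < 0 → take C=(5.2512,-1.7178) (cross=-15.773)
ex = (C−B)/|BC| = (0.9867,-0.1624); ey = (0.1624,0.9867)
P = B + -1.15·ex + 2.62·ey = (-1.3782,2.0289)

-1.38 2.03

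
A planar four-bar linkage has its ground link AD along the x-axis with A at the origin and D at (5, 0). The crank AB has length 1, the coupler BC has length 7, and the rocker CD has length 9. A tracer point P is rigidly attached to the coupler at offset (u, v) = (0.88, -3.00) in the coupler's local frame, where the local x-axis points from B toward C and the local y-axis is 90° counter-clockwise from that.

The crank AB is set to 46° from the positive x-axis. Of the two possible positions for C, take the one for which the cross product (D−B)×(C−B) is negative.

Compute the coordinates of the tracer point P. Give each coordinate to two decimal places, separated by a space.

A=(0,0), D=(5.00,0)
B = A + 1.00·(cos46°, sin46°) = (0.6947, 0.7193)
|BD| = 4.3650
circle(B,7.00) ∩ circle(D,9.00): a=-1.4830, h=6.8411
  candidates: C₊=(0.3593,7.7113) cross=29.862; C₋=(-1.8954,-5.7838) cross=-29.862
  mode - wants cross < 0 → take C=(-1.8954,-5.7838) (cross=-29.862)
ex = (C−B)/|BC| = (-0.3700,-0.9290); ey = (0.9290,-0.3700)
P = B + 0.88·ex + -3.00·ey = (-2.4180,1.0118)

-2.42 1.01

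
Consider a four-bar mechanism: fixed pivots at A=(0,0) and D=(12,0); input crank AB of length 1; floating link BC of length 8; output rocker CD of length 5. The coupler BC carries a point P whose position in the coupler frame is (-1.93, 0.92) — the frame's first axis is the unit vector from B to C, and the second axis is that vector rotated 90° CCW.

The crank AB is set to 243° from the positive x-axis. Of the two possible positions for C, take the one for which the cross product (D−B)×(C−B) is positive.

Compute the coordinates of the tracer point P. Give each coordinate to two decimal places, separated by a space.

A=(0,0), D=(12.00,0)
B = A + 1.00·(cos243°, sin243°) = (-0.4540, -0.8910)
|BD| = 12.4858
circle(B,8.00) ∩ circle(D,5.00): a=7.8047, h=1.7570
  candidates: C₊=(7.2054,1.4184) cross=21.937; C₋=(7.4562,-2.0865) cross=-21.937
  mode + wants cross > 0 → take C=(7.2054,1.4184) (cross=21.937)
ex = (C−B)/|BC| = (0.9574,0.2887); ey = (-0.2887,0.9574)
P = B + -1.93·ex + 0.92·ey = (-2.5674,-0.5673)

-2.57 -0.57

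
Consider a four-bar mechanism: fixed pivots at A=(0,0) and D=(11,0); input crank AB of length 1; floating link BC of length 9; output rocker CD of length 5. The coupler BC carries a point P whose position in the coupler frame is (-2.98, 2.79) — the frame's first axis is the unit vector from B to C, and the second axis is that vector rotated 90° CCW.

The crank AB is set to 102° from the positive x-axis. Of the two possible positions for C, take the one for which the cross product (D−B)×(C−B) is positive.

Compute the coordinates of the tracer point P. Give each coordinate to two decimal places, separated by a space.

-3.98 2.54

A=(0,0), D=(11.00,0)
B = A + 1.00·(cos102°, sin102°) = (-0.2079, 0.9781)
|BD| = 11.2505
circle(B,9.00) ∩ circle(D,5.00): a=8.1140, h=3.8939
  candidates: C₊=(8.2139,4.1519) cross=43.808; C₋=(7.5368,-3.6065) cross=-43.808
  mode + wants cross > 0 → take C=(8.2139,4.1519) (cross=43.808)
ex = (C−B)/|BC| = (0.9358,0.3526); ey = (-0.3526,0.9358)
P = B + -2.98·ex + 2.79·ey = (-3.9803,2.5381)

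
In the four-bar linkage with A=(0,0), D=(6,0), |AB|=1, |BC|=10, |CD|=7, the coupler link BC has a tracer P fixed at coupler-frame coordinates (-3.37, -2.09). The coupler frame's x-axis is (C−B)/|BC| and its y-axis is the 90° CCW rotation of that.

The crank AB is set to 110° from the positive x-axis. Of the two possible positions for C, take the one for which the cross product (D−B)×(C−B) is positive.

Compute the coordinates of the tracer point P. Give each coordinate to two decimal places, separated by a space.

-1.86 -2.72

A=(0,0), D=(6.00,0)
B = A + 1.00·(cos110°, sin110°) = (-0.3420, 0.9397)
|BD| = 6.4113
circle(B,10.00) ∩ circle(D,7.00): a=7.1830, h=6.9573
  candidates: C₊=(7.7831,6.7691) cross=44.605; C₋=(5.7437,-6.9953) cross=-44.605
  mode + wants cross > 0 → take C=(7.7831,6.7691) (cross=44.605)
ex = (C−B)/|BC| = (0.8125,0.5829); ey = (-0.5829,0.8125)
P = B + -3.37·ex + -2.09·ey = (-1.8619,-2.7230)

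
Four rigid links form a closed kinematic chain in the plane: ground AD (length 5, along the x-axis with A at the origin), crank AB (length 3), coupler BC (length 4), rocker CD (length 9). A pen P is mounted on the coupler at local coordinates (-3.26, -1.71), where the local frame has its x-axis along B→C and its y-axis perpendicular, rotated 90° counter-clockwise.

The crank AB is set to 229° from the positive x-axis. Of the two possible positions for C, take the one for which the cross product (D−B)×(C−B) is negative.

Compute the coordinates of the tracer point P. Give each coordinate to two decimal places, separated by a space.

A=(0,0), D=(5.00,0)
B = A + 3.00·(cos229°, sin229°) = (-1.9682, -2.2641)
|BD| = 7.3268
circle(B,4.00) ∩ circle(D,9.00): a=-0.7724, h=3.9247
  candidates: C₊=(-3.9156,1.2298) cross=28.756; C₋=(-1.4899,-6.2354) cross=-28.756
  mode - wants cross < 0 → take C=(-1.4899,-6.2354) (cross=-28.756)
ex = (C−B)/|BC| = (0.1196,-0.9928); ey = (0.9928,0.1196)
P = B + -3.26·ex + -1.71·ey = (-4.0557,0.7680)

-4.06 0.77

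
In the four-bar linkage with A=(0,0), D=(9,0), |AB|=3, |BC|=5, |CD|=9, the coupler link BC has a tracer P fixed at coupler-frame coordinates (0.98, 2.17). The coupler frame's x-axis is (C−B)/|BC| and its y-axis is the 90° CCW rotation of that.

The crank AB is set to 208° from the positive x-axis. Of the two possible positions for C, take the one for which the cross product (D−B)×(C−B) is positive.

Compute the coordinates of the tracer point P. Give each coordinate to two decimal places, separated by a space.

A=(0,0), D=(9.00,0)
B = A + 3.00·(cos208°, sin208°) = (-2.6488, -1.4084)
|BD| = 11.7337
circle(B,5.00) ∩ circle(D,9.00): a=3.4805, h=3.5897
  candidates: C₊=(0.3757,2.5731) cross=42.120; C₋=(1.2374,-4.5544) cross=-42.120
  mode + wants cross > 0 → take C=(0.3757,2.5731) (cross=42.120)
ex = (C−B)/|BC| = (0.6049,0.7963); ey = (-0.7963,0.6049)
P = B + 0.98·ex + 2.17·ey = (-3.7840,0.6846)

-3.78 0.68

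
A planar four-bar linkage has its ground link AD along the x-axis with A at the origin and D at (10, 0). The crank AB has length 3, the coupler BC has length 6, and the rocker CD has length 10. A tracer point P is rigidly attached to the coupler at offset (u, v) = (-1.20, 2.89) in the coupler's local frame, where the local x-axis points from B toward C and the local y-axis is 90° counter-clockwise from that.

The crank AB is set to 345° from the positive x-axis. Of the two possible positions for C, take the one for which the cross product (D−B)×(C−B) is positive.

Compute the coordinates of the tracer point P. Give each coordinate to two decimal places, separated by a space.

0.41 -2.68

A=(0,0), D=(10.00,0)
B = A + 3.00·(cos345°, sin345°) = (2.8978, -0.7765)
|BD| = 7.1445
circle(B,6.00) ∩ circle(D,10.00): a=-0.9067, h=5.9311
  candidates: C₊=(1.3519,5.0210) cross=42.375; C₋=(2.6411,-6.7710) cross=-42.375
  mode + wants cross > 0 → take C=(1.3519,5.0210) (cross=42.375)
ex = (C−B)/|BC| = (-0.2576,0.9662); ey = (-0.9662,-0.2576)
P = B + -1.20·ex + 2.89·ey = (0.4145,-2.6805)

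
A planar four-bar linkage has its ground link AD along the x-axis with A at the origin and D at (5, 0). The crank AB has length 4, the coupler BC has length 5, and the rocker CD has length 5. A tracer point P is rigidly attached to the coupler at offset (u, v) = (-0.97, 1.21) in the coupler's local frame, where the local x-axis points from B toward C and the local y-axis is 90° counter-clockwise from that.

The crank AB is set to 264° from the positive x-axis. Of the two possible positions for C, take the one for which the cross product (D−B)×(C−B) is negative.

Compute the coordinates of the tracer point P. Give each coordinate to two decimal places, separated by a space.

A=(0,0), D=(5.00,0)
B = A + 4.00·(cos264°, sin264°) = (-0.4181, -3.9781)
|BD| = 6.7217
circle(B,5.00) ∩ circle(D,5.00): a=3.3608, h=3.7020
  candidates: C₊=(0.1000,0.9950) cross=24.884; C₋=(4.4819,-4.9731) cross=-24.884
  mode - wants cross < 0 → take C=(4.4819,-4.9731) (cross=-24.884)
ex = (C−B)/|BC| = (0.9800,-0.1990); ey = (0.1990,0.9800)
P = B + -0.97·ex + 1.21·ey = (-1.1279,-2.5993)

-1.13 -2.60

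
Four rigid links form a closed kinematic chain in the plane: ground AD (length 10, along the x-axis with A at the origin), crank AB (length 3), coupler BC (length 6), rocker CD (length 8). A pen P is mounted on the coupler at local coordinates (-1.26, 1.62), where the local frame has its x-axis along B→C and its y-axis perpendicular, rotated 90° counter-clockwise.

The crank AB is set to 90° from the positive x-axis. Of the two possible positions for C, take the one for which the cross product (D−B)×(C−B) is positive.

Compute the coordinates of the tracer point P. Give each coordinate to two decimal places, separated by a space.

-1.94 3.67

A=(0,0), D=(10.00,0)
B = A + 3.00·(cos90°, sin90°) = (0.0000, 3.0000)
|BD| = 10.4403
circle(B,6.00) ∩ circle(D,8.00): a=3.8792, h=4.5773
  candidates: C₊=(5.0309,6.2696) cross=47.789; C₋=(2.4003,-2.4990) cross=-47.789
  mode + wants cross > 0 → take C=(5.0309,6.2696) (cross=47.789)
ex = (C−B)/|BC| = (0.8385,0.5449); ey = (-0.5449,0.8385)
P = B + -1.26·ex + 1.62·ey = (-1.9393,3.6717)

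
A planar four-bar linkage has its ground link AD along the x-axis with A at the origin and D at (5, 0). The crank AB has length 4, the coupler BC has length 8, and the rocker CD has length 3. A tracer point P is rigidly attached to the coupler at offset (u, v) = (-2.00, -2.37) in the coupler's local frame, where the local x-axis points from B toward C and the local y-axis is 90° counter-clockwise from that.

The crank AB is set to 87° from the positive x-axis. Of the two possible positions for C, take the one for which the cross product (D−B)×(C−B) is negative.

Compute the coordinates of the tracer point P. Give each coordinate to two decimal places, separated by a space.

-2.85 4.52

A=(0,0), D=(5.00,0)
B = A + 4.00·(cos87°, sin87°) = (0.2093, 3.9945)
|BD| = 6.2375
circle(B,8.00) ∩ circle(D,3.00): a=7.5276, h=2.7085
  candidates: C₊=(7.7253,1.2541) cross=16.894; C₋=(4.2563,-2.9064) cross=-16.894
  mode - wants cross < 0 → take C=(4.2563,-2.9064) (cross=-16.894)
ex = (C−B)/|BC| = (0.5059,-0.8626); ey = (0.8626,0.5059)
P = B + -2.00·ex + -2.37·ey = (-2.8468,4.5208)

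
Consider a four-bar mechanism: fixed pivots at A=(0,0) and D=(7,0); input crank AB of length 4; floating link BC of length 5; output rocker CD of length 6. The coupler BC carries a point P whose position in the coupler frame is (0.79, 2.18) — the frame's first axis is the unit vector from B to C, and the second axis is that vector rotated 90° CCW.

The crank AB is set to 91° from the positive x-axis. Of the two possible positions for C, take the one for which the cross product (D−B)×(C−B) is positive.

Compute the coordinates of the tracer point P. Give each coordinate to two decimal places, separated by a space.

0.01 6.32

A=(0,0), D=(7.00,0)
B = A + 4.00·(cos91°, sin91°) = (-0.0698, 3.9994)
|BD| = 8.1226
circle(B,5.00) ∩ circle(D,6.00): a=3.3842, h=3.6806
  candidates: C₊=(4.6880,5.5367) cross=29.897; C₋=(1.0635,-0.8705) cross=-29.897
  mode + wants cross > 0 → take C=(4.6880,5.5367) (cross=29.897)
ex = (C−B)/|BC| = (0.9516,0.3075); ey = (-0.3075,0.9516)
P = B + 0.79·ex + 2.18·ey = (0.0117,6.3167)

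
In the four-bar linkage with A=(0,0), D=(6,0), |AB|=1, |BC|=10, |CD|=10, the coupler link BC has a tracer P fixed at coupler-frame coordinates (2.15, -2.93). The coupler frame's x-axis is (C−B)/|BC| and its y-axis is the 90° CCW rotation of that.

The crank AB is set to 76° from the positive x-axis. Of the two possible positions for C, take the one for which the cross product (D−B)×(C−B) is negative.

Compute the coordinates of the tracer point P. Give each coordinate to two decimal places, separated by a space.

-2.39 -1.54

A=(0,0), D=(6.00,0)
B = A + 1.00·(cos76°, sin76°) = (0.2419, 0.9703)
|BD| = 5.8393
circle(B,10.00) ∩ circle(D,10.00): a=2.9196, h=9.5643
  candidates: C₊=(4.7102,9.9165) cross=55.848; C₋=(1.5317,-8.9462) cross=-55.848
  mode - wants cross < 0 → take C=(1.5317,-8.9462) (cross=-55.848)
ex = (C−B)/|BC| = (0.1290,-0.9916); ey = (0.9916,0.1290)
P = B + 2.15·ex + -2.93·ey = (-2.3863,-1.5396)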